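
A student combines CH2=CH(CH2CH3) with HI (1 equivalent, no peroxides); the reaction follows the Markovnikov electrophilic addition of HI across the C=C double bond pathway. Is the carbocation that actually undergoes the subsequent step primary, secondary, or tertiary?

secondary

Step 1: Electrophilic addition begins with the π(C=C) electrons forming a bond to the proton of HI. Following Markovnikov's rule, the resulting cation is secondary. The H–I bond breaks heterolytically, releasing I⁻.
No single 1,2-shift to an adjacent carbon would give a more-substituted cation, so no rearrangement occurs.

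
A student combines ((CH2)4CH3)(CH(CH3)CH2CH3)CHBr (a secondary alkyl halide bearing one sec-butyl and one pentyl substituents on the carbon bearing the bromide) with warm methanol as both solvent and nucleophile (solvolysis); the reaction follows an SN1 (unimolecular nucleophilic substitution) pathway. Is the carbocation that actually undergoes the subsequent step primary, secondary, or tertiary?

tertiary

Step 1: Unassisted departure of Br⁻ (taking the C–Br bonding pair) generates a secondary carbocation.
Step 2: A 1,2-hydride shift from the adjacent sec-butyl carbon moves the positive charge from the secondary centre to an adjacent carbon, generating a more stable tertiary carbocation.
The cation rearranges from secondary to tertiary via a 1,2-hydride shift from the adjacent sec-butyl carbon; the tertiary cation is what reacts next.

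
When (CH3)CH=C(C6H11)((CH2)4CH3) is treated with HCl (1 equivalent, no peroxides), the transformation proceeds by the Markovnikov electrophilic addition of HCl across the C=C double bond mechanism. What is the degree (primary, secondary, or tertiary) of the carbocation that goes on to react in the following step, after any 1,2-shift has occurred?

tertiary

Step 1: The π electrons of the C=C bond attack a proton of HCl; Markovnikov addition places the new C–H on the less-substituted alkene carbon, so the positive charge ends up on the more-substituted carbon — a tertiary carbocation. The H–Cl bond breaks heterolytically, releasing Cl⁻.
No single 1,2-shift to an adjacent carbon would give a more-substituted cation, so no rearrangement occurs.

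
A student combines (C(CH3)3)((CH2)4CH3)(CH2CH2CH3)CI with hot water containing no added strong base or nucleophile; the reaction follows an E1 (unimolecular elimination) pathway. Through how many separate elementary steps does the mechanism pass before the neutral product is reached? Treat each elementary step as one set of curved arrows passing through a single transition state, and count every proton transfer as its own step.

2

Step 1: Unassisted departure of I⁻ (taking the C–I bonding pair) generates a tertiary carbocation.
(No 1,2-shift: no single shift to an adjacent carbon would give a more stable cation.)
Step 2: A water molecule (solvent) deprotonates a β-carbon; as the C–H bond breaks, those electrons form the new alkene π bond.
Total: 2 elementary steps.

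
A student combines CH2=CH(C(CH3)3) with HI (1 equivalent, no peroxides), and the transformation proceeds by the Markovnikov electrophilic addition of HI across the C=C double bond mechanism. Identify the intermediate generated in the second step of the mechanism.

Step 1: The π electrons of the C=C bond attack a proton of HI; Markovnikov addition places the new C–H on the less-substituted alkene carbon, so the positive charge ends up on the more-substituted carbon — a secondary carbocation. The H–I bond breaks heterolytically, releasing I⁻.
Step 2: A methyl group with its bonding pair migrates from the adjacent tert-butyl carbon to the cationic centre — a 1,2-methyl shift — upgrading the secondary cation to a tertiary one.
After step 2 the species present is a tertiary carbocation.

tertiary carbocation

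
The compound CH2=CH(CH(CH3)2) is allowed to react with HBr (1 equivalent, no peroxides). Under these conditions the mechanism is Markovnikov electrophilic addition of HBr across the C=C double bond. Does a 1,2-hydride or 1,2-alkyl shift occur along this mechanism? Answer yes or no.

yes

The first-formed carbocation is secondary.
The adjacent isopropyl carbon already bears 2 other carbon substituents and has a hydrogen to migrate; after a 1,2-hydride shift from that carbon the positive charge sits on a tertiary centre.
Tertiary is more stable than secondary, so the shift occurs.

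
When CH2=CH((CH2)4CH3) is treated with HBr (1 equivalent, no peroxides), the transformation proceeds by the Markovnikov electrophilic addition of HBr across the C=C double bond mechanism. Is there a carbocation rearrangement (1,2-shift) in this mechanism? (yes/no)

no

The first-formed carbocation is secondary.
No single 1,2-shift to an adjacent carbon would produce a more-substituted cation than the one already present, so no rearrangement occurs.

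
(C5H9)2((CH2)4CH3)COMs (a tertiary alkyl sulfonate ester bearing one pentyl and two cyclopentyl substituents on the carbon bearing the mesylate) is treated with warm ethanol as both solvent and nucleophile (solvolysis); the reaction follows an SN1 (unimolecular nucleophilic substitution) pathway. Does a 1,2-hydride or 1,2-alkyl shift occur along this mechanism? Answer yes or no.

no

The first-formed carbocation is tertiary.
No single 1,2-shift to an adjacent carbon would produce a more-substituted cation than the one already present, so no rearrangement occurs.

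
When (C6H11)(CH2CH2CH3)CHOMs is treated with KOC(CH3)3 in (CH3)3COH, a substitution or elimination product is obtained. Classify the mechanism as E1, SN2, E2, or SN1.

Conditions: a strong/bulky base with a secondary substrate bearing a β-hydrogen.
These conditions are the textbook signature of the E2 pathway.
A strong (often hindered) base removes a β-H in concert with loss of the leaving group — bimolecular elimination.

E2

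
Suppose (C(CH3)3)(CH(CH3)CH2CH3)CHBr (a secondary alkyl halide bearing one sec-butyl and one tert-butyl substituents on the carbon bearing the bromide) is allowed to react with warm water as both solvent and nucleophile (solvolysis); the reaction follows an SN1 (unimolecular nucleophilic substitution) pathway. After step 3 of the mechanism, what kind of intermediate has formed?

oxonium ion

Step 1: Rate-determining heterolysis of the C–Br bond gives Br⁻ and a secondary carbocation.
Step 2: A 1,2-hydride shift from the adjacent sec-butyl carbon moves the positive charge from the secondary centre to an adjacent carbon, generating a more stable tertiary carbocation.
Step 3: A lone pair on the oxygen of H2O attacks the carbocation, forming a new C–O σ-bond and an oxonium ion.
After step 3 the species present is an oxonium ion.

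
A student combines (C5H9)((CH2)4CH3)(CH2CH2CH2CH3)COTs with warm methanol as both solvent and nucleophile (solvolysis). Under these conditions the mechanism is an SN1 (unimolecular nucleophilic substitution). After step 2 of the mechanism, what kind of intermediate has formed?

oxonium ion

Step 1: The C–O bond breaks with both electrons going to the tosylate; TsO⁻ leaves and a tertiary carbocation remains.
Step 2: CH3OH donates an oxygen lone pair into the empty p orbital of the cation, giving a protonated ether (an oxonium ion).
After step 2 the species present is an oxonium ion.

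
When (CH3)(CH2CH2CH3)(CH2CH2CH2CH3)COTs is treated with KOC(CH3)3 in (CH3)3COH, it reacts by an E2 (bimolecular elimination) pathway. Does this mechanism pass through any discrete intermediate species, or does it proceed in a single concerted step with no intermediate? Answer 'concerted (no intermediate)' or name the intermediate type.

concerted (no intermediate)

The strong base (CH3)3CO⁻ removes a β-hydrogen; in the same concerted event the electrons of the breaking C–H bond form the new π(C=C) bond and the C–O σ-bond breaks, expelling TsO⁻. Anti-periplanar geometry; one transition state.
All bond changes occur in one transition state; no discrete intermediate is formed.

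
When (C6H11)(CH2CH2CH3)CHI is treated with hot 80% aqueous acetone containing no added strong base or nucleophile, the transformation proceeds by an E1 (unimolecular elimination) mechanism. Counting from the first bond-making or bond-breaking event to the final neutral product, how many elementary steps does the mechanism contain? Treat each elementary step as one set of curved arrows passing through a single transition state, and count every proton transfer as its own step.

Step 1: The C–I bond breaks with both electrons going to the iodide; I⁻ leaves and a secondary carbocation remains.
Step 2: Carbocation rearrangement: a 1,2-hydride shift from the adjacent cyclohexyl carbon converts the initially-formed secondary cation into the more stable tertiary cation.
Step 3: A water molecule (solvent) deprotonates a β-carbon; as the C–H bond breaks, those electrons form the new alkene π bond.
Total: 3 elementary steps.

3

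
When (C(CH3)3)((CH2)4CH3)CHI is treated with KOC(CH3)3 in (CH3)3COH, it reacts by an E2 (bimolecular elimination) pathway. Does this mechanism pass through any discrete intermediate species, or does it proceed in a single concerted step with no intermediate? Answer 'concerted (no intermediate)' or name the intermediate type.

In one step, (CH3)3CO⁻ pulls off a β-proton, the C–I bond cleaves, and a C=C double bond forms between the α- and β-carbons (E2, anti elimination).
All bond changes occur in one transition state; no discrete intermediate is formed.

concerted (no intermediate)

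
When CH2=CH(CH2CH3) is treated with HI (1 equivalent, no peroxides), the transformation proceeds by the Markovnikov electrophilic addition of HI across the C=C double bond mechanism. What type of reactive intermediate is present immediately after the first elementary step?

secondary carbocation

Step 1: Electrophilic addition begins with the π(C=C) electrons forming a bond to the proton of HI. Following Markovnikov's rule, the resulting cation is secondary. The H–I bond breaks heterolytically, releasing I⁻.
After step 1 the species present is a secondary carbocation.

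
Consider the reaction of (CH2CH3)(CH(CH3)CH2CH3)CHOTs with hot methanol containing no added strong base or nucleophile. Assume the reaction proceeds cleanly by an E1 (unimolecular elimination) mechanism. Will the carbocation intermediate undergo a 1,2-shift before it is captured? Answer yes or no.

yes

The first-formed carbocation is secondary.
The adjacent sec-butyl carbon already bears 2 other carbon substituents and has a hydrogen to migrate; after a 1,2-hydride shift from that carbon the positive charge sits on a tertiary centre.
Tertiary is more stable than secondary, so the shift occurs.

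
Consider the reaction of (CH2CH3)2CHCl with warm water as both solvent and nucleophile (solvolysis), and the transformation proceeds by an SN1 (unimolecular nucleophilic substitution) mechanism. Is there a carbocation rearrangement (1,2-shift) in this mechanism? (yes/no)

The first-formed carbocation is secondary.
No single 1,2-shift to an adjacent carbon would produce a more-substituted cation than the one already present, so no rearrangement occurs.

no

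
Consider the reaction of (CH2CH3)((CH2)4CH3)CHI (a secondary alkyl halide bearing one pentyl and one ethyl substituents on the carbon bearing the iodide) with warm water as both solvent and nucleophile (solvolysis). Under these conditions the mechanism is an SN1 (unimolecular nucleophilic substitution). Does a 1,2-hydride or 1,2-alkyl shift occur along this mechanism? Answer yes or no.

The first-formed carbocation is secondary.
No single 1,2-shift to an adjacent carbon would produce a more-substituted cation than the one already present, so no rearrangement occurs.

no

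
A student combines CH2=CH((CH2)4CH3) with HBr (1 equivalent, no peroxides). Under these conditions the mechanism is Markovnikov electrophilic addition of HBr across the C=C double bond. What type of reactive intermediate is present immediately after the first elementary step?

Step 1: The π electrons of the C=C bond attack a proton of HBr; Markovnikov addition places the new C–H on the less-substituted alkene carbon, so the positive charge ends up on the more-substituted carbon — a secondary carbocation. The H–Br bond breaks heterolytically, releasing Br⁻.
After step 1 the species present is a secondary carbocation.

secondary carbocation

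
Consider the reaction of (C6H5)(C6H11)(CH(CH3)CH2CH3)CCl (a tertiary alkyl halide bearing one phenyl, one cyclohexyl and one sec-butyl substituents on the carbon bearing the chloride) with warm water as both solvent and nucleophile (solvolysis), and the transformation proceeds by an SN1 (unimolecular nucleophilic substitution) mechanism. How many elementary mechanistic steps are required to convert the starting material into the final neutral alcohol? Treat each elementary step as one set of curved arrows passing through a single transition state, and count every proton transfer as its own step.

Step 1: Unassisted departure of Cl⁻ (taking the C–Cl bonding pair) generates a tertiary carbocation.
(No 1,2-shift: no single shift to an adjacent carbon would give a more stable cation.)
Step 2: Nucleophilic capture: the oxygen of H2O bonds to the cationic carbon, producing an oxonium-ion intermediate.
Step 3: A second solvent molecule removes the proton on oxygen, giving the neutral alcohol product.
Total: 3 elementary steps.

3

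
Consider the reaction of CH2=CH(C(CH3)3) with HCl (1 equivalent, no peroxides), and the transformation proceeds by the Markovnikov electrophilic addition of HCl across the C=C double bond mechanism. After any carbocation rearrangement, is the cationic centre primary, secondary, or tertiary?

Step 1: The π electrons of the C=C bond attack a proton of HCl; Markovnikov addition places the new C–H on the less-substituted alkene carbon, so the positive charge ends up on the more-substituted carbon — a secondary carbocation. The H–Cl bond breaks heterolytically, releasing Cl⁻.
Step 2: A methyl group with its bonding pair migrates from the adjacent tert-butyl carbon to the cationic centre — a 1,2-methyl shift — upgrading the secondary cation to a tertiary one.
The cation rearranges from secondary to tertiary via a 1,2-methyl shift from the adjacent tert-butyl carbon; the tertiary cation is what reacts next.

tertiary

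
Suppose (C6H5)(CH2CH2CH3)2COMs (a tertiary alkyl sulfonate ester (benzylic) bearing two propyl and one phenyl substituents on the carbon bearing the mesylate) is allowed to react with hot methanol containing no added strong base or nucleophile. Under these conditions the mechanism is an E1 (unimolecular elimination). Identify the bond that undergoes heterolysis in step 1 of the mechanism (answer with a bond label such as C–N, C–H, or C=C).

Step 1: The C–O bond breaks with both electrons going to the mesylate; MsO⁻ leaves and a tertiary carbocation remains.
The bond broken in this step is the C–O bond.

C–O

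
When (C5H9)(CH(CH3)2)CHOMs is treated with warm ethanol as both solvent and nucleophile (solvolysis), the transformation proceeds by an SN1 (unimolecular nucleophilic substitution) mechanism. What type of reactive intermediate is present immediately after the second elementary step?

tertiary carbocation

Step 1: Rate-determining heterolysis of the C–O bond gives MsO⁻ and a secondary carbocation.
Step 2: A hydride (H with its bonding pair) migrates from the adjacent isopropyl carbon to the cationic centre — a 1,2-hydride shift — upgrading the secondary cation to a tertiary one.
After step 2 the species present is a tertiary carbocation.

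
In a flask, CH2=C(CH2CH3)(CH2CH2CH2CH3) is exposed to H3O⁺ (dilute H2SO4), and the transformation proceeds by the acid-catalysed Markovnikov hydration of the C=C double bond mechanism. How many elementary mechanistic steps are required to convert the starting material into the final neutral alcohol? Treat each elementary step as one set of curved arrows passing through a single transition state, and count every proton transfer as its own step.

Step 1: The π electrons of the C=C bond attack a proton of H3O⁺; Markovnikov addition places the new C–H on the less-substituted alkene carbon, so the positive charge ends up on the more-substituted carbon — a tertiary carbocation. H2O is released.
(No 1,2-shift: no single shift to an adjacent carbon would give a more stable cation.)
Step 2: Nucleophilic capture of the cation by H2O produces the protonated alcohol (an oxonium ion).
Step 3: Proton transfer from the O–H of the oxonium ion to H2O completes the catalytic cycle and yields the alcohol.
Total: 3 elementary steps.

3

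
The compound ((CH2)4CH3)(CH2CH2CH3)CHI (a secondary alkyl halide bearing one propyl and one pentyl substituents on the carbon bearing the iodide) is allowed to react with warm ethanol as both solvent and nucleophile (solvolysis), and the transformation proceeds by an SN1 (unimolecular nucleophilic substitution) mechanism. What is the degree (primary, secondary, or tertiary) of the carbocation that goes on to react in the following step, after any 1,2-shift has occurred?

secondary

Step 1: The C–I bond breaks with both electrons going to the iodide; I⁻ leaves and a secondary carbocation remains.
No single 1,2-shift to an adjacent carbon would give a more-substituted cation, so no rearrangement occurs.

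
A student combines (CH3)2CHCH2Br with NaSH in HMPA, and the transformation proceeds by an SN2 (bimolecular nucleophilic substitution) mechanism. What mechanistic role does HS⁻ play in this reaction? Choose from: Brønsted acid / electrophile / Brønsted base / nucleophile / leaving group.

Step 1: The hydrosulfide nucleophile donates a lone pair from S to the α-carbon in a backside attack; simultaneously the C–Br σ-bond breaks and both of its electrons leave with Br⁻. One concerted step with inversion of configuration.
HS⁻ donates an electron pair to form a new σ-bond to carbon — it is the nucleophile.

nucleophile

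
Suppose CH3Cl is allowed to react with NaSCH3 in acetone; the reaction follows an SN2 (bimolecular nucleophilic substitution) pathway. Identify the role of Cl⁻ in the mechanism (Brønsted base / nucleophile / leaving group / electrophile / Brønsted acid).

Step 1: Backside attack by CH3S⁻ on the carbon bearing the chloride: the new C–S bond forms as the C–Cl bond breaks, with Walden inversion at carbon.
Cl⁻ departs with both electrons of the breaking σ-bond — that is the definition of a leaving group.

leaving group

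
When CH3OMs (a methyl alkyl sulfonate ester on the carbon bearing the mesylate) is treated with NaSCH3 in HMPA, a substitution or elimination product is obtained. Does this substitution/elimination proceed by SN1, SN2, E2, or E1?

SN2

Conditions: a methyl substrate with a strong nucleophile in the polar aprotic solvent HMPA.
These conditions are the textbook signature of the SN2 pathway.
An unhindered substrate with a strong nucleophile in a polar aprotic solvent favours one-step backside displacement.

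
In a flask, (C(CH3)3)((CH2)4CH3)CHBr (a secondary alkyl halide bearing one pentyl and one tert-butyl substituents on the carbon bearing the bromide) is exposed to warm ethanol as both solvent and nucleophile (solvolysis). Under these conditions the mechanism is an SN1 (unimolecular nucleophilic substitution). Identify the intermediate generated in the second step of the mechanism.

tertiary carbocation

Step 1: Rate-determining heterolysis of the C–Br bond gives Br⁻ and a secondary carbocation.
Step 2: A 1,2-methyl shift from the adjacent tert-butyl carbon moves the positive charge from the secondary centre to an adjacent carbon, generating a more stable tertiary carbocation.
After step 2 the species present is a tertiary carbocation.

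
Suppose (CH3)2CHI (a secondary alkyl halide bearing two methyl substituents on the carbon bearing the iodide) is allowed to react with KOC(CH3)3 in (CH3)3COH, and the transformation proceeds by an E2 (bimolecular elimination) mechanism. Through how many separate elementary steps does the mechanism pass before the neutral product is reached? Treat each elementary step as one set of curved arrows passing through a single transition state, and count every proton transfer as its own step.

1

Step 1: In one step, (CH3)3CO⁻ pulls off a β-proton, the C–I bond cleaves, and a C=C double bond forms between the α- and β-carbons (E2, anti elimination).
Total: 1 elementary step.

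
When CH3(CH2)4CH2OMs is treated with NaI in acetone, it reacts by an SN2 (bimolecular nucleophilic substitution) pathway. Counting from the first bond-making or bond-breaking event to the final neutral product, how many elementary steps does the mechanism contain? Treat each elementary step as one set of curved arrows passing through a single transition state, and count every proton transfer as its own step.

1

Step 1: The iodide nucleophile donates a lone pair from I to the α-carbon in a backside attack; simultaneously the C–O σ-bond breaks and both of its electrons leave with MsO⁻. One concerted step with inversion of configuration.
Total: 1 elementary step.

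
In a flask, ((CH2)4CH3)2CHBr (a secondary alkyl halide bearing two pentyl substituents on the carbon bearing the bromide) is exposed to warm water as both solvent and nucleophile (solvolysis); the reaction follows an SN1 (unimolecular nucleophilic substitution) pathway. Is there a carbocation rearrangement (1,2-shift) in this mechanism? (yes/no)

no

The first-formed carbocation is secondary.
No single 1,2-shift to an adjacent carbon would produce a more-substituted cation than the one already present, so no rearrangement occurs.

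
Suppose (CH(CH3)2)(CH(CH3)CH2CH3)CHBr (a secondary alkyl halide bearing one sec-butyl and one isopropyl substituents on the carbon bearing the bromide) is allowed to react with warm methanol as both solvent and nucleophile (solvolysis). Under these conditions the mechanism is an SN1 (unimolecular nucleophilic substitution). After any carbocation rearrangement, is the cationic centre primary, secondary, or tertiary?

tertiary

Step 1: The C–Br bond breaks with both electrons going to the bromide; Br⁻ leaves and a secondary carbocation remains.
Step 2: A 1,2-hydride shift from the adjacent sec-butyl carbon moves the positive charge from the secondary centre to an adjacent carbon, generating a more stable tertiary carbocation.
The cation rearranges from secondary to tertiary via a 1,2-hydride shift from the adjacent sec-butyl carbon; the tertiary cation is what reacts next.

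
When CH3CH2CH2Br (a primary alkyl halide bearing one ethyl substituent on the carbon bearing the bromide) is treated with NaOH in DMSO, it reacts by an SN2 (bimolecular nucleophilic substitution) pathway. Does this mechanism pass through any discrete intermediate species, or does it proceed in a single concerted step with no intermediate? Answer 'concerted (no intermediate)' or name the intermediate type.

concerted (no intermediate)

The hydroxide nucleophile donates a lone pair from O to the α-carbon in a backside attack; simultaneously the C–Br σ-bond breaks and both of its electrons leave with Br⁻. One concerted step with inversion of configuration.
All bond changes occur in one transition state; no discrete intermediate is formed.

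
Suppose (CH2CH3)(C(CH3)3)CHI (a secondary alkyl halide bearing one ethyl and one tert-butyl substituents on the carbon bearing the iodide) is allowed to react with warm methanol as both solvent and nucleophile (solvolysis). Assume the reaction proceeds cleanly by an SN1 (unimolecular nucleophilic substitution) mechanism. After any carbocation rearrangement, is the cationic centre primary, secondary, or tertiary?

Step 1: Rate-determining heterolysis of the C–I bond gives I⁻ and a secondary carbocation.
Step 2: A methyl group with its bonding pair migrates from the adjacent tert-butyl carbon to the cationic centre — a 1,2-methyl shift — upgrading the secondary cation to a tertiary one.
The cation rearranges from secondary to tertiary via a 1,2-methyl shift from the adjacent tert-butyl carbon; the tertiary cation is what reacts next.

tertiary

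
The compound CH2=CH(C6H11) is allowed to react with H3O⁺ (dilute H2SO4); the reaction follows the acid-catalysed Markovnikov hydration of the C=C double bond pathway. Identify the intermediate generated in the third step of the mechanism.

oxonium ion

Step 1: The π electrons of the C=C bond attack a proton of H3O⁺; Markovnikov addition places the new C–H on the less-substituted alkene carbon, so the positive charge ends up on the more-substituted carbon — a secondary carbocation. H2O is released.
Step 2: A 1,2-hydride shift from the adjacent cyclohexyl carbon moves the positive charge from the secondary centre to an adjacent carbon, generating a more stable tertiary carbocation.
Step 3: A lone pair on the oxygen of H2O attacks the carbocation, forming a C–O bond and an oxonium ion (a protonated alcohol).
After step 3 the species present is an oxonium ion.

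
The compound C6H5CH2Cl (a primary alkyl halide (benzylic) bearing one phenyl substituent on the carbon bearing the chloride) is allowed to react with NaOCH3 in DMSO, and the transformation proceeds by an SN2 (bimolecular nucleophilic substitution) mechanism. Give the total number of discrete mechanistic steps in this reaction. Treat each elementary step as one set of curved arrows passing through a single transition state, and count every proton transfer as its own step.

Step 1: The methoxide nucleophile donates a lone pair from O to the α-carbon in a backside attack; simultaneously the C–Cl σ-bond breaks and both of its electrons leave with Cl⁻. One concerted step with inversion of configuration.
Total: 1 elementary step.

1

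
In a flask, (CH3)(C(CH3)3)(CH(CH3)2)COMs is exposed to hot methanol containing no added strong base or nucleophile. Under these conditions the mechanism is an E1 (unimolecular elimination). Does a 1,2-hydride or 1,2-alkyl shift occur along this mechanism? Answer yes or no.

The first-formed carbocation is tertiary.
No single 1,2-shift to an adjacent carbon would produce a more-substituted cation than the one already present, so no rearrangement occurs.

no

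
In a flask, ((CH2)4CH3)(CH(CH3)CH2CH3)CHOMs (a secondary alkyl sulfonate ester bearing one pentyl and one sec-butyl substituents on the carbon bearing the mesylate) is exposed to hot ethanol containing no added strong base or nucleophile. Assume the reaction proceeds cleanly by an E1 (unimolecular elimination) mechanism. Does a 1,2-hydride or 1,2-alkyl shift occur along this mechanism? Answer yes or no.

yes

The first-formed carbocation is secondary.
The adjacent sec-butyl carbon already bears 2 other carbon substituents and has a hydrogen to migrate; after a 1,2-hydride shift from that carbon the positive charge sits on a tertiary centre.
Tertiary is more stable than secondary, so the shift occurs.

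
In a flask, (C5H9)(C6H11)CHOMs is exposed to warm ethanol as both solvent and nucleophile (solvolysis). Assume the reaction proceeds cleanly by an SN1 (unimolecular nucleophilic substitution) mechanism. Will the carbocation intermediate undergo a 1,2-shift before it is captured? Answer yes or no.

yes

The first-formed carbocation is secondary.
The adjacent cyclohexyl carbon already bears 2 other carbon substituents and has a hydrogen to migrate; after a 1,2-hydride shift from that carbon the positive charge sits on a tertiary centre.
Tertiary is more stable than secondary, so the shift occurs.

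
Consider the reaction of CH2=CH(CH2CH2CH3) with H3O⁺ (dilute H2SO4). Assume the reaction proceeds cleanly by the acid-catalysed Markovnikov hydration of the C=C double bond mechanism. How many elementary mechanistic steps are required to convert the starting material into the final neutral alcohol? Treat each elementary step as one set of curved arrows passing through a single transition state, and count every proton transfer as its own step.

3

Step 1: The π electrons of the C=C bond attack a proton of H3O⁺; Markovnikov addition places the new C–H on the less-substituted alkene carbon, so the positive charge ends up on the more-substituted carbon — a secondary carbocation. H2O is released.
(No 1,2-shift: no single shift to an adjacent carbon would give a more stable cation.)
Step 2: A lone pair on the oxygen of H2O attacks the carbocation, forming a C–O bond and an oxonium ion (a protonated alcohol).
Step 3: H2O removes a proton from the oxonium oxygen, regenerating H3O⁺ and giving the neutral alcohol.
Total: 3 elementary steps.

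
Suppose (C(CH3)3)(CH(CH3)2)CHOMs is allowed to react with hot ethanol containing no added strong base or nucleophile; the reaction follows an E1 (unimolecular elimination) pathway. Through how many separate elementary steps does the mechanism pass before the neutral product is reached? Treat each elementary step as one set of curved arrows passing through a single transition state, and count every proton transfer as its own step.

Step 1: Rate-determining heterolysis of the C–O bond gives MsO⁻ and a secondary carbocation.
Step 2: A hydride (H with its bonding pair) migrates from the adjacent isopropyl carbon to the cationic centre — a 1,2-hydride shift — upgrading the secondary cation to a tertiary one.
Step 3: A weak base (an ethanol molecule from the solvent) removes a proton from a carbon adjacent to the cationic centre; the electrons of that C–H bond become the new π(C=C) bond, giving the alkene.
Total: 3 elementary steps.

3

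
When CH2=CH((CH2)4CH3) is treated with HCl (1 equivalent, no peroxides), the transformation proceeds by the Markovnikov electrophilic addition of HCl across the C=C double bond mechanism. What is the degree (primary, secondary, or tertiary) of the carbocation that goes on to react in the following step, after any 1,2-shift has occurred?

Step 1: Protonation of the alkene by HCl: the π bond acts as the nucleophile and picks up H⁺, giving the more stable (Markovnikov) secondary carbocation. The H–Cl bond breaks heterolytically, releasing Cl⁻.
No single 1,2-shift to an adjacent carbon would give a more-substituted cation, so no rearrangement occurs.

secondary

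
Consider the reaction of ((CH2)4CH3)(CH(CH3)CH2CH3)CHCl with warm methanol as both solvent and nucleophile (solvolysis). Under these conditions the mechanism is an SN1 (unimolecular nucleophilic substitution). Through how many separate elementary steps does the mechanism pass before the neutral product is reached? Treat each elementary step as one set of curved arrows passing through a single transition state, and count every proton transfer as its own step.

4

Step 1: The C–Cl bond breaks with both electrons going to the chloride; Cl⁻ leaves and a secondary carbocation remains.
Step 2: A hydride (H with its bonding pair) migrates from the adjacent sec-butyl carbon to the cationic centre — a 1,2-hydride shift — upgrading the secondary cation to a tertiary one.
Step 3: Nucleophilic capture: the oxygen of CH3OH bonds to the cationic carbon, producing an oxonium-ion intermediate.
Step 4: Deprotonation of the oxonium oxygen by solvent methanol yields the neutral ether.
Total: 4 elementary steps.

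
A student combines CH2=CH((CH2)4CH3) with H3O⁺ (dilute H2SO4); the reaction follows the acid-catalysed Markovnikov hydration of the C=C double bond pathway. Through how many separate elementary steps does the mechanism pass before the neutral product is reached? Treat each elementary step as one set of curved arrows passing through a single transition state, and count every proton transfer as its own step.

3

Step 1: Electrophilic addition begins with the π(C=C) electrons forming a bond to the proton of H3O⁺. Following Markovnikov's rule, the resulting cation is secondary. H2O is released.
(No 1,2-shift: no single shift to an adjacent carbon would give a more stable cation.)
Step 2: A lone pair on the oxygen of H2O attacks the carbocation, forming a C–O bond and an oxonium ion (a protonated alcohol).
Step 3: H2O removes a proton from the oxonium oxygen, regenerating H3O⁺ and giving the neutral alcohol.
Total: 3 elementary steps.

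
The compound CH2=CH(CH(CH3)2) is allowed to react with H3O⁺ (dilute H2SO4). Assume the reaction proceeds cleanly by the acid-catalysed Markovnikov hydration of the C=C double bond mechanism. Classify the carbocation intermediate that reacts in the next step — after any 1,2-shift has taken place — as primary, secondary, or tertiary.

tertiary

Step 1: The π electrons of the C=C bond attack a proton of H3O⁺; Markovnikov addition places the new C–H on the less-substituted alkene carbon, so the positive charge ends up on the more-substituted carbon — a secondary carbocation. H2O is released.
Step 2: Carbocation rearrangement: a 1,2-hydride shift from the adjacent isopropyl carbon converts the initially-formed secondary cation into the more stable tertiary cation.
The cation rearranges from secondary to tertiary via a 1,2-hydride shift from the adjacent isopropyl carbon; the tertiary cation is what reacts next.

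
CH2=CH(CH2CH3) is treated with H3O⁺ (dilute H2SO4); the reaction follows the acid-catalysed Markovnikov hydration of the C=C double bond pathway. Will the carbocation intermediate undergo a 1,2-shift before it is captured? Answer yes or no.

no

The first-formed carbocation is secondary.
No single 1,2-shift to an adjacent carbon would produce a more-substituted cation than the one already present, so no rearrangement occurs.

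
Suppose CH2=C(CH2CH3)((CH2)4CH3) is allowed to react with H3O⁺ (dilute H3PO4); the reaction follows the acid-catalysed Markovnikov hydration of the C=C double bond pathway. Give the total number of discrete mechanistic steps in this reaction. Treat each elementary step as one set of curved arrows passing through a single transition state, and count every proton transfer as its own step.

Step 1: Electrophilic addition begins with the π(C=C) electrons forming a bond to the proton of H3O⁺. Following Markovnikov's rule, the resulting cation is tertiary. H2O is released.
(No 1,2-shift: no single shift to an adjacent carbon would give a more stable cation.)
Step 2: Nucleophilic capture of the cation by H2O produces the protonated alcohol (an oxonium ion).
Step 3: Deprotonation of the oxonium ion by a water molecule delivers the neutral alcohol and regenerates the acid catalyst.
Total: 3 elementary steps.

3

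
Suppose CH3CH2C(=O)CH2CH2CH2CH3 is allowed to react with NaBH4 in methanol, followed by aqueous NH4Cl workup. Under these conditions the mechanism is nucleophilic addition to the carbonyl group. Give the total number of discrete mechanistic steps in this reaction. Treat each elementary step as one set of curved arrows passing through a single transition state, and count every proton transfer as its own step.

Step 1: H⁻ (delivered from BH4⁻) attacks the sp² carbonyl carbon; the C=O π bond breaks and the electrons end up as a lone pair on the alkoxide oxygen of the tetrahedral intermediate.
Step 2: On aqueous NH4Cl workup the alkoxide oxygen is protonated, giving an alcohol.
Total: 2 elementary steps.

2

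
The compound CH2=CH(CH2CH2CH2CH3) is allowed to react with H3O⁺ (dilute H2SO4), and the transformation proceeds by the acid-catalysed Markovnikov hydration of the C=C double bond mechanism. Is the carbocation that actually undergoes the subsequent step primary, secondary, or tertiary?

Step 1: Electrophilic addition begins with the π(C=C) electrons forming a bond to the proton of H3O⁺. Following Markovnikov's rule, the resulting cation is secondary. H2O is released.
No single 1,2-shift to an adjacent carbon would give a more-substituted cation, so no rearrangement occurs.

secondary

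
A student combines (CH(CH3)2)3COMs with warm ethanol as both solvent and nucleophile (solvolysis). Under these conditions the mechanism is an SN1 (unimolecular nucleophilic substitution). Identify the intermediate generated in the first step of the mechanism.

Step 1: Rate-determining heterolysis of the C–O bond gives MsO⁻ and a tertiary carbocation.
After step 1 the species present is a tertiary carbocation.

tertiary carbocation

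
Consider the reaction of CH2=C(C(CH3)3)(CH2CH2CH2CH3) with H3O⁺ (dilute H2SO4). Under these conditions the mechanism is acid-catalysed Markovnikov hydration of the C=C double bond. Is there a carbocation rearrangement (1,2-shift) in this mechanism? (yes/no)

The first-formed carbocation is tertiary.
No single 1,2-shift to an adjacent carbon would produce a more-substituted cation than the one already present, so no rearrangement occurs.

no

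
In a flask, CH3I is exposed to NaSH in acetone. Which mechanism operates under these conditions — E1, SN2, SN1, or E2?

Conditions: a methyl substrate with a strong nucleophile in the polar aprotic solvent acetone.
These conditions are the textbook signature of the SN2 pathway.
An unhindered substrate with a strong nucleophile in a polar aprotic solvent favours one-step backside displacement.

SN2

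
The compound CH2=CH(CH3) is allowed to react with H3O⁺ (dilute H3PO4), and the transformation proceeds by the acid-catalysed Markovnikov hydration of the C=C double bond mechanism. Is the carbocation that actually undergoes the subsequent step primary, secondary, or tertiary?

secondary

Step 1: Protonation of the alkene by H3O⁺: the π bond acts as the nucleophile and picks up H⁺, giving the more stable (Markovnikov) secondary carbocation. H2O is released.
No single 1,2-shift to an adjacent carbon would give a more-substituted cation, so no rearrangement occurs.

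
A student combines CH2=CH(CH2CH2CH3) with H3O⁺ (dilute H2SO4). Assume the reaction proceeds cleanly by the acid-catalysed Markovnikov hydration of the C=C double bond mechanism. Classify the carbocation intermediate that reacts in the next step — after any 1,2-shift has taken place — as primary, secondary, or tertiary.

Step 1: The π electrons of the C=C bond attack a proton of H3O⁺; Markovnikov addition places the new C–H on the less-substituted alkene carbon, so the positive charge ends up on the more-substituted carbon — a secondary carbocation. H2O is released.
No single 1,2-shift to an adjacent carbon would give a more-substituted cation, so no rearrangement occurs.

secondary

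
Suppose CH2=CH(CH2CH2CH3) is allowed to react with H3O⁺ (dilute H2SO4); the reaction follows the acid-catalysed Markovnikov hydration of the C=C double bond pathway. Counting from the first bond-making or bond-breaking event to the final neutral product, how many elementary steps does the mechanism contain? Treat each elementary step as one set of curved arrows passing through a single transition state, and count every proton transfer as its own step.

Step 1: The π electrons of the C=C bond attack a proton of H3O⁺; Markovnikov addition places the new C–H on the less-substituted alkene carbon, so the positive charge ends up on the more-substituted carbon — a secondary carbocation. H2O is released.
(No 1,2-shift: no single shift to an adjacent carbon would give a more stable cation.)
Step 2: A lone pair on the oxygen of H2O attacks the carbocation, forming a C–O bond and an oxonium ion (a protonated alcohol).
Step 3: Deprotonation of the oxonium ion by a water molecule delivers the neutral alcohol and regenerates the acid catalyst.
Total: 3 elementary steps.

3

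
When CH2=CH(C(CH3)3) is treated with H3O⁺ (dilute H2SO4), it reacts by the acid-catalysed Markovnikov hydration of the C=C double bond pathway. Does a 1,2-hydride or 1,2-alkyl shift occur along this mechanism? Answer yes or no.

yes

The first-formed carbocation is secondary.
The adjacent tert-butyl carbon has no hydrogen but bears methyl groups; migration of one methyl with its bonding pair (a 1,2-methyl shift) places the charge on a tertiary centre.
Tertiary is more stable than secondary, so the shift occurs.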